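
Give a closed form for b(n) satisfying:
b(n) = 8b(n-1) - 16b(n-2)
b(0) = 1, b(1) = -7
Characteristic equation: x² - 8x + 16 = 0, which is (x - (4))².
Repeated root r = 4.
General solution: b(n) = (A + Bn)·(4)^n.
From b(0) = 1: A = 1.
From b(1) = -7: (A + B)·(4) = -7 ⇒ B = - \frac{11}{4}.
So b(n) = \left(1 - \frac{11 n}{4}\right) \cdot (4)^n.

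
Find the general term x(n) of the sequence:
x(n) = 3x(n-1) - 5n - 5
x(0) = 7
First-order linear with linear forcing.
Homogeneous solution: x_h(n) = A·(3)^n.
Try particular x_p(n) = pn + q. Substituting:
  pn + q = 3(p(n-1) + q) - 5n - 5.
Matching the n-coefficient: p = 3p - 5 ⇒ p = \frac{5}{2}.
Matching constants: q = -3p + 3q - 5 ⇒ q = \frac{25}{4}.
General: x(n) = A·(3)^n + \frac{5 n}{2} + \frac{25}{4}.
Apply x(0) = 7: A + \frac{25}{4} = 7 ⇒ A = \frac{3}{4}.
So x(n) = \frac{3 \cdot 3^{n}}{4} + \frac{5 n}{2} + \frac{25}{4}.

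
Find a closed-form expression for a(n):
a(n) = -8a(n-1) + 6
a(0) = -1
First-order linear non-homogeneous.
Homogeneous solution: a_h(n) = A·(-8)^n.
Try constant particular solution a_p = K: K = -8K + 6 ⇒ K = \frac{2}{3}.
General: a(n) = A·(-8)^n + \frac{2}{3}.
Apply a(0) = -1: A + \frac{2}{3} = -1 ⇒ A = - \frac{5}{3}.
So a(n) = \frac{2}{3} - \frac{5 \left(-8\right)^{n}}{3}.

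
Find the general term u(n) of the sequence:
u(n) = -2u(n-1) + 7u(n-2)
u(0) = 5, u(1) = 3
Characteristic equation: x² + 2x - 7 = 0.
Discriminant Δ = (-2)² + 4·(7) = 32.
Roots r₁,₂ = (-2 ± √32)/2, so r₁ = -1 + 2 \sqrt{2}, r₂ = - 2 \sqrt{2} - 1.
General solution: u(n) = A·r₁^n + B·r₂^n.
From the initial conditions, A + B = 5 and r₁A + r₂B = 3.
Since r₁ - r₂ = √32: A = (3 - (5)r₂)/√32 = \sqrt{2} + \frac{5}{2}, and B = 5 - A = \frac{5}{2} - \sqrt{2}.
So u(n) = \left(\sqrt{2} + \frac{5}{2}\right)\left(-1 + 2 \sqrt{2}\right)^n + \left(\frac{5}{2} - \sqrt{2}\right)\left(- 2 \sqrt{2} - 1\right)^n.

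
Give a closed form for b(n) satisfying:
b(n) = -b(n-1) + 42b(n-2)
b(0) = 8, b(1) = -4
Characteristic equation: x² + x - 42 = 0, which factors as (x - (6))(x - (-7)) = 0.
Roots r₁ = 6, r₂ = -7 (distinct).
General solution: b(n) = A·(6)^n + B·(-7)^n.
From b(0) = 8: A + B = 8.
From b(1) = -4: 6A - 7B = -4.
Solving: A = 4, B = 4.
So b(n) = 4 \left(-7\right)^{n} + 4 \cdot 6^{n}.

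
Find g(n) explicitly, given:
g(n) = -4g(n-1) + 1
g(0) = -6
First-order linear non-homogeneous.
Homogeneous solution: g_h(n) = A·(-4)^n.
Try constant particular solution g_p = K: K = -4K + 1 ⇒ K = \frac{1}{5}.
General: g(n) = A·(-4)^n + \frac{1}{5}.
Apply g(0) = -6: A + \frac{1}{5} = -6 ⇒ A = - \frac{31}{5}.
So g(n) = \frac{1}{5} - \frac{31 \left(-4\right)^{n}}{5}.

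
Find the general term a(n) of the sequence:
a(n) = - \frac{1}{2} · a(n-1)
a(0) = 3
Pure geometric recurrence with ratio - \frac{1}{2}.
By induction a(n) = a(0) · (- \frac{1}{2})^n = 3 \left(- \frac{1}{2}\right)^{n}.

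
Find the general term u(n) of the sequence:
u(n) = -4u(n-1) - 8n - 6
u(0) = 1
First-order linear with linear forcing.
Homogeneous solution: u_h(n) = A·(-4)^n.
Try particular u_p(n) = pn + q. Substituting:
  pn + q = -4(p(n-1) + q) - 8n - 6.
Matching the n-coefficient: p = -4p - 8 ⇒ p = - \frac{8}{5}.
Matching constants: q = 4p - 4q - 6 ⇒ q = - \frac{62}{25}.
General: u(n) = A·(-4)^n - \frac{8 n}{5} - \frac{62}{25}.
Apply u(0) = 1: A - \frac{62}{25} = 1 ⇒ A = \frac{87}{25}.
So u(n) = \frac{87 \left(-4\right)^{n}}{25} - \frac{8 n}{5} - \frac{62}{25}.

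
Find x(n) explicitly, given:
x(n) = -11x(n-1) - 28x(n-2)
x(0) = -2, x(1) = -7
Characteristic equation: x² + 11x + 28 = 0, which factors as (x - (-7))(x - (-4)) = 0.
Roots r₁ = -7, r₂ = -4 (distinct).
General solution: x(n) = A·(-7)^n + B·(-4)^n.
From x(0) = -2: A + B = -2.
From x(1) = -7: -7A - 4B = -7.
Solving: A = 5, B = -7.
So x(n) = - 7 \left(-4\right)^{n} + 5 \left(-7\right)^{n}.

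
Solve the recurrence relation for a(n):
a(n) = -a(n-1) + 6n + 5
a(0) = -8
First-order linear with linear forcing.
Homogeneous solution: a_h(n) = A·(-1)^n.
Try particular a_p(n) = pn + q. Substituting:
  pn + q = -(p(n-1) + q) + 6n + 5.
Matching the n-coefficient: p = -p + 6 ⇒ p = 3.
Matching constants: q = p - q + 5 ⇒ q = 4.
General: a(n) = A·(-1)^n + 3 n + 4.
Apply a(0) = -8: A + 4 = -8 ⇒ A = -12.
So a(n) = - 12 \left(-1\right)^{n} + 3 n + 4.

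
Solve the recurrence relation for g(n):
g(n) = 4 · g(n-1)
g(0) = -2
Pure geometric recurrence with ratio 4.
By induction g(n) = g(0) · (4)^n = - 2 \cdot 4^{n}.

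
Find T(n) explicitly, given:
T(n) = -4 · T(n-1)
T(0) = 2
Pure geometric recurrence with ratio -4.
By induction T(n) = T(0) · (-4)^n = 2 \left(-4\right)^{n}.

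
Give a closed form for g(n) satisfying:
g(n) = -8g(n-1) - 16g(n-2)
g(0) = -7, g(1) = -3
Characteristic equation: x² + 8x + 16 = 0, which is (x - (-4))².
Repeated root r = -4.
General solution: g(n) = (A + Bn)·(-4)^n.
From g(0) = -7: A = -7.
From g(1) = -3: (A + B)·(-4) = -3 ⇒ B = \frac{31}{4}.
So g(n) = \left(\frac{31 n}{4} - 7\right) \cdot (-4)^n.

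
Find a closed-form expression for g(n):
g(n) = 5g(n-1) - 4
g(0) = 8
First-order linear non-homogeneous.
Homogeneous solution: g_h(n) = A·(5)^n.
Try constant particular solution g_p = K: K = 5K - 4 ⇒ K = 1.
General: g(n) = A·(5)^n + 1.
Apply g(0) = 8: A + 1 = 8 ⇒ A = 7.
So g(n) = 7 \cdot 5^{n} + 1.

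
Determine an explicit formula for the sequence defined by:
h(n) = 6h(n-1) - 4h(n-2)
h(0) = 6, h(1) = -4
Characteristic equation: x² - 6x + 4 = 0.
Discriminant Δ = (6)² + 4·(-4) = 20.
Roots r₁,₂ = (6 ± √20)/2, so r₁ = \sqrt{5} + 3, r₂ = 3 - \sqrt{5}.
General solution: h(n) = A·r₁^n + B·r₂^n.
From the initial conditions, A + B = 6 and r₁A + r₂B = -4.
Since r₁ - r₂ = √20: A = (-4 - (6)r₂)/√20 = 3 - \frac{11 \sqrt{5}}{5}, and B = 6 - A = 3 + \frac{11 \sqrt{5}}{5}.
So h(n) = \left(3 - \frac{11 \sqrt{5}}{5}\right)\left(\sqrt{5} + 3\right)^n + \left(3 + \frac{11 \sqrt{5}}{5}\right)\left(3 - \sqrt{5}\right)^n.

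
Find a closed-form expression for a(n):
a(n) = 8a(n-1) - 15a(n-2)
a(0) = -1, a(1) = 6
Characteristic equation: x² - 8x + 15 = 0, which factors as (x - (5))(x - (3)) = 0.
Roots r₁ = 5, r₂ = 3 (distinct).
General solution: a(n) = A·(5)^n + B·(3)^n.
From a(0) = -1: A + B = -1.
From a(1) = 6: 5A + 3B = 6.
Solving: A = \frac{9}{2}, B = - \frac{11}{2}.
So a(n) = - \frac{11 \cdot 3^{n}}{2} + \frac{9 \cdot 5^{n}}{2}.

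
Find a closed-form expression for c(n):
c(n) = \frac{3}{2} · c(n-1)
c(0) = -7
Pure geometric recurrence with ratio \frac{3}{2}.
By induction c(n) = c(0) · (\frac{3}{2})^n = - 7 \left(\frac{3}{2}\right)^{n}.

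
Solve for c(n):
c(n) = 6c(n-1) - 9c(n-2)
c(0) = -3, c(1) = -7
Characteristic equation: x² - 6x + 9 = 0, which is (x - (3))².
Repeated root r = 3.
General solution: c(n) = (A + Bn)·(3)^n.
From c(0) = -3: A = -3.
From c(1) = -7: (A + B)·(3) = -7 ⇒ B = \frac{2}{3}.
So c(n) = \left(\frac{2 n}{3} - 3\right) \cdot (3)^n.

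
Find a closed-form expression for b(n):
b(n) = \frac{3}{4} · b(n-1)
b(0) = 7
Pure geometric recurrence with ratio \frac{3}{4}.
By induction b(n) = b(0) · (\frac{3}{4})^n = 7 \left(\frac{3}{4}\right)^{n}.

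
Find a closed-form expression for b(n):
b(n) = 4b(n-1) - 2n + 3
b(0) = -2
First-order linear with linear forcing.
Homogeneous solution: b_h(n) = A·(4)^n.
Try particular b_p(n) = pn + q. Substituting:
  pn + q = 4(p(n-1) + q) - 2n + 3.
Matching the n-coefficient: p = 4p - 2 ⇒ p = \frac{2}{3}.
Matching constants: q = -4p + 4q + 3 ⇒ q = - \frac{1}{9}.
General: b(n) = A·(4)^n + \frac{2 n}{3} - \frac{1}{9}.
Apply b(0) = -2: A - \frac{1}{9} = -2 ⇒ A = - \frac{17}{9}.
So b(n) = - \frac{17 \cdot 4^{n}}{9} + \frac{2 n}{3} - \frac{1}{9}.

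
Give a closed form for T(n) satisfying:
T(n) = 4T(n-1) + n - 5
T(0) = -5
First-order linear with linear forcing.
Homogeneous solution: T_h(n) = A·(4)^n.
Try particular T_p(n) = pn + q. Substituting:
  pn + q = 4(p(n-1) + q) + n - 5.
Matching the n-coefficient: p = 4p + 1 ⇒ p = - \frac{1}{3}.
Matching constants: q = -4p + 4q - 5 ⇒ q = \frac{11}{9}.
General: T(n) = A·(4)^n - \frac{n}{3} + \frac{11}{9}.
Apply T(0) = -5: A + \frac{11}{9} = -5 ⇒ A = - \frac{56}{9}.
So T(n) = - \frac{56 \cdot 4^{n}}{9} - \frac{n}{3} + \frac{11}{9}.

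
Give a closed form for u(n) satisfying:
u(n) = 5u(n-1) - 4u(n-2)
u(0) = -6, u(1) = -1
Characteristic equation: x² - 5x + 4 = 0, which factors as (x - (1))(x - (4)) = 0.
Roots r₁ = 1, r₂ = 4 (distinct).
General solution: u(n) = A·(1)^n + B·(4)^n.
From u(0) = -6: A + B = -6.
From u(1) = -1: A + 4B = -1.
Solving: A = - \frac{23}{3}, B = \frac{5}{3}.
So u(n) = \frac{5 \cdot 4^{n}}{3} - \frac{23}{3}.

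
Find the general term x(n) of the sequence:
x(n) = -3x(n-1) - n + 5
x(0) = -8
First-order linear with linear forcing.
Homogeneous solution: x_h(n) = A·(-3)^n.
Try particular x_p(n) = pn + q. Substituting:
  pn + q = -3(p(n-1) + q) - n + 5.
Matching the n-coefficient: p = -3p - 1 ⇒ p = - \frac{1}{4}.
Matching constants: q = 3p - 3q + 5 ⇒ q = \frac{17}{16}.
General: x(n) = A·(-3)^n - \frac{n}{4} + \frac{17}{16}.
Apply x(0) = -8: A + \frac{17}{16} = -8 ⇒ A = - \frac{145}{16}.
So x(n) = - \frac{145 \left(-3\right)^{n}}{16} - \frac{n}{4} + \frac{17}{16}.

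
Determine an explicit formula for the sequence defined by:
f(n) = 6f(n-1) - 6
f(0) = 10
First-order linear non-homogeneous.
Homogeneous solution: f_h(n) = A·(6)^n.
Try constant particular solution f_p = K: K = 6K - 6 ⇒ K = \frac{6}{5}.
General: f(n) = A·(6)^n + \frac{6}{5}.
Apply f(0) = 10: A + \frac{6}{5} = 10 ⇒ A = \frac{44}{5}.
So f(n) = \frac{44 \cdot 6^{n}}{5} + \frac{6}{5}.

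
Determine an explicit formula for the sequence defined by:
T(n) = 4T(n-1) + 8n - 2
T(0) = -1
First-order linear with linear forcing.
Homogeneous solution: T_h(n) = A·(4)^n.
Try particular T_p(n) = pn + q. Substituting:
  pn + q = 4(p(n-1) + q) + 8n - 2.
Matching the n-coefficient: p = 4p + 8 ⇒ p = - \frac{8}{3}.
Matching constants: q = -4p + 4q - 2 ⇒ q = - \frac{26}{9}.
General: T(n) = A·(4)^n - \frac{8 n}{3} - \frac{26}{9}.
Apply T(0) = -1: A - \frac{26}{9} = -1 ⇒ A = \frac{17}{9}.
So T(n) = \frac{17 \cdot 4^{n}}{9} - \frac{8 n}{3} - \frac{26}{9}.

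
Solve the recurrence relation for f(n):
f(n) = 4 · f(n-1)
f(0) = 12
Pure geometric recurrence with ratio 4.
By induction f(n) = f(0) · (4)^n = 12 \cdot 4^{n}.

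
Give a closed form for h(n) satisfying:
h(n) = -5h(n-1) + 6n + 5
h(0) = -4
First-order linear with linear forcing.
Homogeneous solution: h_h(n) = A·(-5)^n.
Try particular h_p(n) = pn + q. Substituting:
  pn + q = -5(p(n-1) + q) + 6n + 5.
Matching the n-coefficient: p = -5p + 6 ⇒ p = 1.
Matching constants: q = 5p - 5q + 5 ⇒ q = \frac{5}{3}.
General: h(n) = A·(-5)^n + n + \frac{5}{3}.
Apply h(0) = -4: A + \frac{5}{3} = -4 ⇒ A = - \frac{17}{3}.
So h(n) = - \frac{17 \left(-5\right)^{n}}{3} + n + \frac{5}{3}.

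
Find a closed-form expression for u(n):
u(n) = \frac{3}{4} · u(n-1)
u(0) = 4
Pure geometric recurrence with ratio \frac{3}{4}.
By induction u(n) = u(0) · (\frac{3}{4})^n = 4 \left(\frac{3}{4}\right)^{n}.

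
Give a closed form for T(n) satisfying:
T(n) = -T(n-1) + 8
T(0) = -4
First-order linear non-homogeneous.
Homogeneous solution: T_h(n) = A·(-1)^n.
Try constant particular solution T_p = K: K = -K + 8 ⇒ K = 4.
General: T(n) = A·(-1)^n + 4.
Apply T(0) = -4: A + 4 = -4 ⇒ A = -8.
So T(n) = 4 - 8 \left(-1\right)^{n}.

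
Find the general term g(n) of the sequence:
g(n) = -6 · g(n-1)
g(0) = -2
Pure geometric recurrence with ratio -6.
By induction g(n) = g(0) · (-6)^n = - 2 \left(-6\right)^{n}.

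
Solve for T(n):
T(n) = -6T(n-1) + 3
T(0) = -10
First-order linear non-homogeneous.
Homogeneous solution: T_h(n) = A·(-6)^n.
Try constant particular solution T_p = K: K = -6K + 3 ⇒ K = \frac{3}{7}.
General: T(n) = A·(-6)^n + \frac{3}{7}.
Apply T(0) = -10: A + \frac{3}{7} = -10 ⇒ A = - \frac{73}{7}.
So T(n) = \frac{3}{7} - \frac{73 \left(-6\right)^{n}}{7}.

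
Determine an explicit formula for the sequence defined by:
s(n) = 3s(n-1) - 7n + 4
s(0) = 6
First-order linear with linear forcing.
Homogeneous solution: s_h(n) = A·(3)^n.
Try particular s_p(n) = pn + q. Substituting:
  pn + q = 3(p(n-1) + q) - 7n + 4.
Matching the n-coefficient: p = 3p - 7 ⇒ p = \frac{7}{2}.
Matching constants: q = -3p + 3q + 4 ⇒ q = \frac{13}{4}.
General: s(n) = A·(3)^n + \frac{7 n}{2} + \frac{13}{4}.
Apply s(0) = 6: A + \frac{13}{4} = 6 ⇒ A = \frac{11}{4}.
So s(n) = \frac{11 \cdot 3^{n}}{4} + \frac{7 n}{2} + \frac{13}{4}.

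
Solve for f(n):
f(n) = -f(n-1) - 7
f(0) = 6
First-order linear non-homogeneous.
Homogeneous solution: f_h(n) = A·(-1)^n.
Try constant particular solution f_p = K: K = -K - 7 ⇒ K = - \frac{7}{2}.
General: f(n) = A·(-1)^n - \frac{7}{2}.
Apply f(0) = 6: A - \frac{7}{2} = 6 ⇒ A = \frac{19}{2}.
So f(n) = \frac{19 \left(-1\right)^{n}}{2} - \frac{7}{2}.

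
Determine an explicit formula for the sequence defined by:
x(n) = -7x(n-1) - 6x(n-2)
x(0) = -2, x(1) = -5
Characteristic equation: x² + 7x + 6 = 0, which factors as (x - (-6))(x - (-1)) = 0.
Roots r₁ = -6, r₂ = -1 (distinct).
General solution: x(n) = A·(-6)^n + B·(-1)^n.
From x(0) = -2: A + B = -2.
From x(1) = -5: -6A - B = -5.
Solving: A = \frac{7}{5}, B = - \frac{17}{5}.
So x(n) = - \frac{17 \left(-1\right)^{n}}{5} + \frac{7 \left(-6\right)^{n}}{5}.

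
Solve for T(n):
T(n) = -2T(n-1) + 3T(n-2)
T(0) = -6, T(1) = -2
Characteristic equation: x² + 2x - 3 = 0, which factors as (x - (-3))(x - (1)) = 0.
Roots r₁ = -3, r₂ = 1 (distinct).
General solution: T(n) = A·(-3)^n + B·(1)^n.
From T(0) = -6: A + B = -6.
From T(1) = -2: -3A + B = -2.
Solving: A = -1, B = -5.
So T(n) = - \left(-3\right)^{n} - 5.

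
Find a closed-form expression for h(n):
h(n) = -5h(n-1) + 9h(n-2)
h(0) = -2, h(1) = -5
Characteristic equation: x² + 5x - 9 = 0.
Discriminant Δ = (-5)² + 4·(9) = 61.
Roots r₁,₂ = (-5 ± √61)/2, so r₁ = - \frac{5}{2} + \frac{\sqrt{61}}{2}, r₂ = - \frac{\sqrt{61}}{2} - \frac{5}{2}.
General solution: h(n) = A·r₁^n + B·r₂^n.
From the initial conditions, A + B = -2 and r₁A + r₂B = -5.
Since r₁ - r₂ = √61: A = (-5 - (-2)r₂)/√61 = - \frac{10 \sqrt{61}}{61} - 1, and B = -2 - A = -1 + \frac{10 \sqrt{61}}{61}.
So h(n) = \left(- \frac{10 \sqrt{61}}{61} - 1\right)\left(- \frac{5}{2} + \frac{\sqrt{61}}{2}\right)^n + \left(-1 + \frac{10 \sqrt{61}}{61}\right)\left(- \frac{\sqrt{61}}{2} - \frac{5}{2}\right)^n.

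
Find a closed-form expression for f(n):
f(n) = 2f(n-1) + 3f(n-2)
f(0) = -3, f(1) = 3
Characteristic equation: x² - 2x - 3 = 0, which factors as (x - (-1))(x - (3)) = 0.
Roots r₁ = -1, r₂ = 3 (distinct).
General solution: f(n) = A·(-1)^n + B·(3)^n.
From f(0) = -3: A + B = -3.
From f(1) = 3: -A + 3B = 3.
Solving: A = -3, B = 0.
So f(n) = - 3 \left(-1\right)^{n}.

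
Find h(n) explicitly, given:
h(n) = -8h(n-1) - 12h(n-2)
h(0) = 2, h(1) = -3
Characteristic equation: x² + 8x + 12 = 0, which factors as (x - (-2))(x - (-6)) = 0.
Roots r₁ = -2, r₂ = -6 (distinct).
General solution: h(n) = A·(-2)^n + B·(-6)^n.
From h(0) = 2: A + B = 2.
From h(1) = -3: -2A - 6B = -3.
Solving: A = \frac{9}{4}, B = - \frac{1}{4}.
So h(n) = \frac{9 \left(-2\right)^{n}}{4} - \frac{\left(-6\right)^{n}}{4}.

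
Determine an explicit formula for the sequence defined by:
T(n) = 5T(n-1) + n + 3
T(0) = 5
First-order linear with linear forcing.
Homogeneous solution: T_h(n) = A·(5)^n.
Try particular T_p(n) = pn + q. Substituting:
  pn + q = 5(p(n-1) + q) + n + 3.
Matching the n-coefficient: p = 5p + 1 ⇒ p = - \frac{1}{4}.
Matching constants: q = -5p + 5q + 3 ⇒ q = - \frac{17}{16}.
General: T(n) = A·(5)^n - \frac{n}{4} - \frac{17}{16}.
Apply T(0) = 5: A - \frac{17}{16} = 5 ⇒ A = \frac{97}{16}.
So T(n) = \frac{97 \cdot 5^{n}}{16} - \frac{n}{4} - \frac{17}{16}.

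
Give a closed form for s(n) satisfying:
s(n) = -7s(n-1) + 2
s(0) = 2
First-order linear non-homogeneous.
Homogeneous solution: s_h(n) = A·(-7)^n.
Try constant particular solution s_p = K: K = -7K + 2 ⇒ K = \frac{1}{4}.
General: s(n) = A·(-7)^n + \frac{1}{4}.
Apply s(0) = 2: A + \frac{1}{4} = 2 ⇒ A = \frac{7}{4}.
So s(n) = \frac{7 \left(-7\right)^{n}}{4} + \frac{1}{4}.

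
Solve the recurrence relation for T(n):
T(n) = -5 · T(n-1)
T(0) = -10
Pure geometric recurrence with ratio -5.
By induction T(n) = T(0) · (-5)^n = - 10 \left(-5\right)^{n}.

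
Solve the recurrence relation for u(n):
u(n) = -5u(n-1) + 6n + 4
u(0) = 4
First-order linear with linear forcing.
Homogeneous solution: u_h(n) = A·(-5)^n.
Try particular u_p(n) = pn + q. Substituting:
  pn + q = -5(p(n-1) + q) + 6n + 4.
Matching the n-coefficient: p = -5p + 6 ⇒ p = 1.
Matching constants: q = 5p - 5q + 4 ⇒ q = \frac{3}{2}.
General: u(n) = A·(-5)^n + n + \frac{3}{2}.
Apply u(0) = 4: A + \frac{3}{2} = 4 ⇒ A = \frac{5}{2}.
So u(n) = \frac{5 \left(-5\right)^{n}}{2} + n + \frac{3}{2}.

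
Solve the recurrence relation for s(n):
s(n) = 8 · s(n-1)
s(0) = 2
Pure geometric recurrence with ratio 8.
By induction s(n) = s(0) · (8)^n = 2 \cdot 8^{n}.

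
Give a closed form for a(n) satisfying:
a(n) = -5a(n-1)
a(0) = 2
This is a homogeneous first-order recurrence with ratio -5.
By induction a(n) = a(0) · (-5)^n = 2 \left(-5\right)^{n}.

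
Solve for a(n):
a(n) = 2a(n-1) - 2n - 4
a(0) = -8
First-order linear with linear forcing.
Homogeneous solution: a_h(n) = A·(2)^n.
Try particular a_p(n) = pn + q. Substituting:
  pn + q = 2(p(n-1) + q) - 2n - 4.
Matching the n-coefficient: p = 2p - 2 ⇒ p = 2.
Matching constants: q = -2p + 2q - 4 ⇒ q = 8.
General: a(n) = A·(2)^n + 2 n + 8.
Apply a(0) = -8: A + 8 = -8 ⇒ A = -16.
So a(n) = - 16 \cdot 2^{n} + 2 n + 8.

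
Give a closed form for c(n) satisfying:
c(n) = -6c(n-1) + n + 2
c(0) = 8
First-order linear with linear forcing.
Homogeneous solution: c_h(n) = A·(-6)^n.
Try particular c_p(n) = pn + q. Substituting:
  pn + q = -6(p(n-1) + q) + n + 2.
Matching the n-coefficient: p = -6p + 1 ⇒ p = \frac{1}{7}.
Matching constants: q = 6p - 6q + 2 ⇒ q = \frac{20}{49}.
General: c(n) = A·(-6)^n + \frac{n}{7} + \frac{20}{49}.
Apply c(0) = 8: A + \frac{20}{49} = 8 ⇒ A = \frac{372}{49}.
So c(n) = \frac{372 \left(-6\right)^{n}}{49} + \frac{n}{7} + \frac{20}{49}.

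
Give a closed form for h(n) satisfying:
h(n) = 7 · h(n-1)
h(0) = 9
Pure geometric recurrence with ratio 7.
By induction h(n) = h(0) · (7)^n = 9 \cdot 7^{n}.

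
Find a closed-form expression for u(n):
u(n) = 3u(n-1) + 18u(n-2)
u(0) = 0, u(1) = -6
Characteristic equation: x² - 3x - 18 = 0, which factors as (x - (-3))(x - (6)) = 0.
Roots r₁ = -3, r₂ = 6 (distinct).
General solution: u(n) = A·(-3)^n + B·(6)^n.
From u(0) = 0: A + B = 0.
From u(1) = -6: -3A + 6B = -6.
Solving: A = \frac{2}{3}, B = - \frac{2}{3}.
So u(n) = \frac{2 \left(-3\right)^{n}}{3} - \frac{2 \cdot 6^{n}}{3}.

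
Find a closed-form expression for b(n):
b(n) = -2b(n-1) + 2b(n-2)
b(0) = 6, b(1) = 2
Characteristic equation: x² + 2x - 2 = 0.
Discriminant Δ = (-2)² + 4·(2) = 12.
Roots r₁,₂ = (-2 ± √12)/2, so r₁ = -1 + \sqrt{3}, r₂ = - \sqrt{3} - 1.
General solution: b(n) = A·r₁^n + B·r₂^n.
From the initial conditions, A + B = 6 and r₁A + r₂B = 2.
Since r₁ - r₂ = √12: A = (2 - (6)r₂)/√12 = \frac{4 \sqrt{3}}{3} + 3, and B = 6 - A = 3 - \frac{4 \sqrt{3}}{3}.
So b(n) = \left(\frac{4 \sqrt{3}}{3} + 3\right)\left(-1 + \sqrt{3}\right)^n + \left(3 - \frac{4 \sqrt{3}}{3}\right)\left(- \sqrt{3} - 1\right)^n.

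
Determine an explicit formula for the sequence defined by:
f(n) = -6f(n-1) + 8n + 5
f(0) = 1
First-order linear with linear forcing.
Homogeneous solution: f_h(n) = A·(-6)^n.
Try particular f_p(n) = pn + q. Substituting:
  pn + q = -6(p(n-1) + q) + 8n + 5.
Matching the n-coefficient: p = -6p + 8 ⇒ p = \frac{8}{7}.
Matching constants: q = 6p - 6q + 5 ⇒ q = \frac{83}{49}.
General: f(n) = A·(-6)^n + \frac{8 n}{7} + \frac{83}{49}.
Apply f(0) = 1: A + \frac{83}{49} = 1 ⇒ A = - \frac{34}{49}.
So f(n) = - \frac{34 \left(-6\right)^{n}}{49} + \frac{8 n}{7} + \frac{83}{49}.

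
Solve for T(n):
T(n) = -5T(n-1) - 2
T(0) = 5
First-order linear non-homogeneous.
Homogeneous solution: T_h(n) = A·(-5)^n.
Try constant particular solution T_p = K: K = -5K - 2 ⇒ K = - \frac{1}{3}.
General: T(n) = A·(-5)^n - \frac{1}{3}.
Apply T(0) = 5: A - \frac{1}{3} = 5 ⇒ A = \frac{16}{3}.
So T(n) = \frac{16 \left(-5\right)^{n}}{3} - \frac{1}{3}.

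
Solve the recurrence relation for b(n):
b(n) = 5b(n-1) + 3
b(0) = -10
First-order linear non-homogeneous.
Homogeneous solution: b_h(n) = A·(5)^n.
Try constant particular solution b_p = K: K = 5K + 3 ⇒ K = - \frac{3}{4}.
General: b(n) = A·(5)^n - \frac{3}{4}.
Apply b(0) = -10: A - \frac{3}{4} = -10 ⇒ A = - \frac{37}{4}.
So b(n) = - \frac{37 \cdot 5^{n}}{4} - \frac{3}{4}.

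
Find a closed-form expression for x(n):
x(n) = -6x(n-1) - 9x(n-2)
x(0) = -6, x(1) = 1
Characteristic equation: x² + 6x + 9 = 0, which is (x - (-3))².
Repeated root r = -3.
General solution: x(n) = (A + Bn)·(-3)^n.
From x(0) = -6: A = -6.
From x(1) = 1: (A + B)·(-3) = 1 ⇒ B = \frac{17}{3}.
So x(n) = \left(\frac{17 n}{3} - 6\right) \cdot (-3)^n.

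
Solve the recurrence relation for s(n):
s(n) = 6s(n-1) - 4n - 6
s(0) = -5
First-order linear with linear forcing.
Homogeneous solution: s_h(n) = A·(6)^n.
Try particular s_p(n) = pn + q. Substituting:
  pn + q = 6(p(n-1) + q) - 4n - 6.
Matching the n-coefficient: p = 6p - 4 ⇒ p = \frac{4}{5}.
Matching constants: q = -6p + 6q - 6 ⇒ q = \frac{54}{25}.
General: s(n) = A·(6)^n + \frac{4 n}{5} + \frac{54}{25}.
Apply s(0) = -5: A + \frac{54}{25} = -5 ⇒ A = - \frac{179}{25}.
So s(n) = - \frac{179 \cdot 6^{n}}{25} + \frac{4 n}{5} + \frac{54}{25}.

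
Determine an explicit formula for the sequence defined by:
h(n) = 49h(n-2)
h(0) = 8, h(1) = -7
Characteristic equation: x² - 49 = 0, which factors as (x - (7))(x - (-7)) = 0.
Roots r₁ = 7, r₂ = -7 (distinct).
General solution: h(n) = A·(7)^n + B·(-7)^n.
From h(0) = 8: A + B = 8.
From h(1) = -7: 7A - 7B = -7.
Solving: A = \frac{7}{2}, B = \frac{9}{2}.
So h(n) = \frac{9 \left(-7\right)^{n}}{2} + \frac{7 \cdot 7^{n}}{2}.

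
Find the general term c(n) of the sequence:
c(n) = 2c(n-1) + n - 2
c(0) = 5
First-order linear with linear forcing.
Homogeneous solution: c_h(n) = A·(2)^n.
Try particular c_p(n) = pn + q. Substituting:
  pn + q = 2(p(n-1) + q) + n - 2.
Matching the n-coefficient: p = 2p + 1 ⇒ p = -1.
Matching constants: q = -2p + 2q - 2 ⇒ q = 0.
General: c(n) = A·(2)^n - n + 0.
Apply c(0) = 5: A + 0 = 5 ⇒ A = 5.
So c(n) = 5 \cdot 2^{n} - n.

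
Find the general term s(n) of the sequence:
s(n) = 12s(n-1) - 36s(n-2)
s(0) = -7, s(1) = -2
Characteristic equation: x² - 12x + 36 = 0, which is (x - (6))².
Repeated root r = 6.
General solution: s(n) = (A + Bn)·(6)^n.
From s(0) = -7: A = -7.
From s(1) = -2: (A + B)·(6) = -2 ⇒ B = \frac{20}{3}.
So s(n) = \left(\frac{20 n}{3} - 7\right) \cdot (6)^n.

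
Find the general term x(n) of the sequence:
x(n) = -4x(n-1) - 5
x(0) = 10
First-order linear non-homogeneous.
Homogeneous solution: x_h(n) = A·(-4)^n.
Try constant particular solution x_p = K: K = -4K - 5 ⇒ K = -1.
General: x(n) = A·(-4)^n - 1.
Apply x(0) = 10: A - 1 = 10 ⇒ A = 11.
So x(n) = 11 \left(-4\right)^{n} - 1.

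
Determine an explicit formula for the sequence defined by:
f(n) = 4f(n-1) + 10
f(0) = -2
First-order linear non-homogeneous.
Homogeneous solution: f_h(n) = A·(4)^n.
Try constant particular solution f_p = K: K = 4K + 10 ⇒ K = - \frac{10}{3}.
General: f(n) = A·(4)^n - \frac{10}{3}.
Apply f(0) = -2: A - \frac{10}{3} = -2 ⇒ A = \frac{4}{3}.
So f(n) = \frac{4 \cdot 4^{n}}{3} - \frac{10}{3}.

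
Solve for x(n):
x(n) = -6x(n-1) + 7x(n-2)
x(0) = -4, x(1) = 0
Characteristic equation: x² + 6x - 7 = 0, which factors as (x - (1))(x - (-7)) = 0.
Roots r₁ = 1, r₂ = -7 (distinct).
General solution: x(n) = A·(1)^n + B·(-7)^n.
From x(0) = -4: A + B = -4.
From x(1) = 0: A - 7B = 0.
Solving: A = - \frac{7}{2}, B = - \frac{1}{2}.
So x(n) = - \frac{\left(-7\right)^{n}}{2} - \frac{7}{2}.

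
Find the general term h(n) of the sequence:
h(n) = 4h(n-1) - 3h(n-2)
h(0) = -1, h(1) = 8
Characteristic equation: x² - 4x + 3 = 0, which factors as (x - (1))(x - (3)) = 0.
Roots r₁ = 1, r₂ = 3 (distinct).
General solution: h(n) = A·(1)^n + B·(3)^n.
From h(0) = -1: A + B = -1.
From h(1) = 8: A + 3B = 8.
Solving: A = - \frac{11}{2}, B = \frac{9}{2}.
So h(n) = \frac{9 \cdot 3^{n}}{2} - \frac{11}{2}.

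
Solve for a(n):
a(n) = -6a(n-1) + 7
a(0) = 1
First-order linear non-homogeneous.
Homogeneous solution: a_h(n) = A·(-6)^n.
Try constant particular solution a_p = K: K = -6K + 7 ⇒ K = 1.
General: a(n) = A·(-6)^n + 1.
Apply a(0) = 1: A + 1 = 1 ⇒ A = 0.
So a(n) = 1.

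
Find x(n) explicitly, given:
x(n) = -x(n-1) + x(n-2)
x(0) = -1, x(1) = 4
Characteristic equation: x² + x - 1 = 0.
Discriminant Δ = (-1)² + 4·(1) = 5.
Roots r₁,₂ = (-1 ± √5)/2, so r₁ = - \frac{1}{2} + \frac{\sqrt{5}}{2}, r₂ = - \frac{\sqrt{5}}{2} - \frac{1}{2}.
General solution: x(n) = A·r₁^n + B·r₂^n.
From the initial conditions, A + B = -1 and r₁A + r₂B = 4.
Since r₁ - r₂ = √5: A = (4 - (-1)r₂)/√5 = - \frac{1}{2} + \frac{7 \sqrt{5}}{10}, and B = -1 - A = - \frac{7 \sqrt{5}}{10} - \frac{1}{2}.
So x(n) = \left(- \frac{1}{2} + \frac{7 \sqrt{5}}{10}\right)\left(- \frac{1}{2} + \frac{\sqrt{5}}{2}\right)^n + \left(- \frac{7 \sqrt{5}}{10} - \frac{1}{2}\right)\left(- \frac{\sqrt{5}}{2} - \frac{1}{2}\right)^n.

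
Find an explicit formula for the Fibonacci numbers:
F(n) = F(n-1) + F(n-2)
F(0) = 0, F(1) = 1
This is the Fibonacci sequence.
Characteristic equation: x² - x - 1 = 0; roots r₁ = \frac{1}{2} + \frac{\sqrt{5}}{2}, r₂ = \frac{1}{2} - \frac{\sqrt{5}}{2}.
General: F(n) = A·r₁^n + B·r₂^n. Solving with F(0)=0, F(1)=1 gives A = \frac{\sqrt{5}}{5}, B = - \frac{\sqrt{5}}{5}.
So F(n) = \frac{2^{- n} \sqrt{5} \left(- \left(1 - \sqrt{5}\right)^{n} + \left(1 + \sqrt{5}\right)^{n}\right)}{5}.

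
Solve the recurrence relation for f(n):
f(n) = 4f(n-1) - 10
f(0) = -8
First-order linear non-homogeneous.
Homogeneous solution: f_h(n) = A·(4)^n.
Try constant particular solution f_p = K: K = 4K - 10 ⇒ K = \frac{10}{3}.
General: f(n) = A·(4)^n + \frac{10}{3}.
Apply f(0) = -8: A + \frac{10}{3} = -8 ⇒ A = - \frac{34}{3}.
So f(n) = \frac{10}{3} - \frac{34 \cdot 4^{n}}{3}.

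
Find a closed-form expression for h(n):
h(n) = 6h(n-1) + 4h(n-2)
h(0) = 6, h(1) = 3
Characteristic equation: x² - 6x - 4 = 0.
Discriminant Δ = (6)² + 4·(4) = 52.
Roots r₁,₂ = (6 ± √52)/2, so r₁ = 3 + \sqrt{13}, r₂ = 3 - \sqrt{13}.
General solution: h(n) = A·r₁^n + B·r₂^n.
From the initial conditions, A + B = 6 and r₁A + r₂B = 3.
Since r₁ - r₂ = √52: A = (3 - (6)r₂)/√52 = 3 - \frac{15 \sqrt{13}}{26}, and B = 6 - A = \frac{15 \sqrt{13}}{26} + 3.
So h(n) = \left(3 - \frac{15 \sqrt{13}}{26}\right)\left(3 + \sqrt{13}\right)^n + \left(\frac{15 \sqrt{13}}{26} + 3\right)\left(3 - \sqrt{13}\right)^n.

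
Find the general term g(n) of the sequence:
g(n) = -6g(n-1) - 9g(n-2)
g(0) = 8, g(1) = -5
Characteristic equation: x² + 6x + 9 = 0, which is (x - (-3))².
Repeated root r = -3.
General solution: g(n) = (A + Bn)·(-3)^n.
From g(0) = 8: A = 8.
From g(1) = -5: (A + B)·(-3) = -5 ⇒ B = - \frac{19}{3}.
So g(n) = \left(8 - \frac{19 n}{3}\right) \cdot (-3)^n.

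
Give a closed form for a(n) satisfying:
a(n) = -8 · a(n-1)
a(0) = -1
Pure geometric recurrence with ratio -8.
By induction a(n) = a(0) · (-8)^n = - \left(-8\right)^{n}.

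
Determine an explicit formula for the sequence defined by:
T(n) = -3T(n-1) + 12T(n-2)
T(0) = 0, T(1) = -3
Characteristic equation: x² + 3x - 12 = 0.
Discriminant Δ = (-3)² + 4·(12) = 57.
Roots r₁,₂ = (-3 ± √57)/2, so r₁ = - \frac{3}{2} + \frac{\sqrt{57}}{2}, r₂ = - \frac{\sqrt{57}}{2} - \frac{3}{2}.
General solution: T(n) = A·r₁^n + B·r₂^n.
From the initial conditions, A + B = 0 and r₁A + r₂B = -3.
Since r₁ - r₂ = √57: A = (-3 - (0)r₂)/√57 = - \frac{\sqrt{57}}{19}, and B = 0 - A = \frac{\sqrt{57}}{19}.
So T(n) = \left(- \frac{\sqrt{57}}{19}\right)\left(- \frac{3}{2} + \frac{\sqrt{57}}{2}\right)^n + \left(\frac{\sqrt{57}}{19}\right)\left(- \frac{\sqrt{57}}{2} - \frac{3}{2}\right)^n.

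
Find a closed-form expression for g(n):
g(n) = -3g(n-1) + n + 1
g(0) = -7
First-order linear with linear forcing.
Homogeneous solution: g_h(n) = A·(-3)^n.
Try particular g_p(n) = pn + q. Substituting:
  pn + q = -3(p(n-1) + q) + n + 1.
Matching the n-coefficient: p = -3p + 1 ⇒ p = \frac{1}{4}.
Matching constants: q = 3p - 3q + 1 ⇒ q = \frac{7}{16}.
General: g(n) = A·(-3)^n + \frac{n}{4} + \frac{7}{16}.
Apply g(0) = -7: A + \frac{7}{16} = -7 ⇒ A = - \frac{119}{16}.
So g(n) = - \frac{119 \left(-3\right)^{n}}{16} + \frac{n}{4} + \frac{7}{16}.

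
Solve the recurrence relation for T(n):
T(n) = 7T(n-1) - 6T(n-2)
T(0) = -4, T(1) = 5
Characteristic equation: x² - 7x + 6 = 0, which factors as (x - (1))(x - (6)) = 0.
Roots r₁ = 1, r₂ = 6 (distinct).
General solution: T(n) = A·(1)^n + B·(6)^n.
From T(0) = -4: A + B = -4.
From T(1) = 5: A + 6B = 5.
Solving: A = - \frac{29}{5}, B = \frac{9}{5}.
So T(n) = \frac{9 \cdot 6^{n}}{5} - \frac{29}{5}.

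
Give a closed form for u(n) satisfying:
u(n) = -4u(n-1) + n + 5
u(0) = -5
First-order linear with linear forcing.
Homogeneous solution: u_h(n) = A·(-4)^n.
Try particular u_p(n) = pn + q. Substituting:
  pn + q = -4(p(n-1) + q) + n + 5.
Matching the n-coefficient: p = -4p + 1 ⇒ p = \frac{1}{5}.
Matching constants: q = 4p - 4q + 5 ⇒ q = \frac{29}{25}.
General: u(n) = A·(-4)^n + \frac{n}{5} + \frac{29}{25}.
Apply u(0) = -5: A + \frac{29}{25} = -5 ⇒ A = - \frac{154}{25}.
So u(n) = - \frac{154 \left(-4\right)^{n}}{25} + \frac{n}{5} + \frac{29}{25}.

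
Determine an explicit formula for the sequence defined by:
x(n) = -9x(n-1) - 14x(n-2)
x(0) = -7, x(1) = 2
Characteristic equation: x² + 9x + 14 = 0, which factors as (x - (-2))(x - (-7)) = 0.
Roots r₁ = -2, r₂ = -7 (distinct).
General solution: x(n) = A·(-2)^n + B·(-7)^n.
From x(0) = -7: A + B = -7.
From x(1) = 2: -2A - 7B = 2.
Solving: A = - \frac{47}{5}, B = \frac{12}{5}.
So x(n) = - \frac{47 \left(-2\right)^{n}}{5} + \frac{12 \left(-7\right)^{n}}{5}.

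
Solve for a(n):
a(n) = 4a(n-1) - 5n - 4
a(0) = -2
First-order linear with linear forcing.
Homogeneous solution: a_h(n) = A·(4)^n.
Try particular a_p(n) = pn + q. Substituting:
  pn + q = 4(p(n-1) + q) - 5n - 4.
Matching the n-coefficient: p = 4p - 5 ⇒ p = \frac{5}{3}.
Matching constants: q = -4p + 4q - 4 ⇒ q = \frac{32}{9}.
General: a(n) = A·(4)^n + \frac{5 n}{3} + \frac{32}{9}.
Apply a(0) = -2: A + \frac{32}{9} = -2 ⇒ A = - \frac{50}{9}.
So a(n) = - \frac{50 \cdot 4^{n}}{9} + \frac{5 n}{3} + \frac{32}{9}.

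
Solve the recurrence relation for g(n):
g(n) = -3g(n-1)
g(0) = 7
This is a homogeneous first-order recurrence with ratio -3.
By induction g(n) = g(0) · (-3)^n = 7 \left(-3\right)^{n}.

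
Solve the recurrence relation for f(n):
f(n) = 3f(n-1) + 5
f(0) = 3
First-order linear non-homogeneous.
Homogeneous solution: f_h(n) = A·(3)^n.
Try constant particular solution f_p = K: K = 3K + 5 ⇒ K = - \frac{5}{2}.
General: f(n) = A·(3)^n - \frac{5}{2}.
Apply f(0) = 3: A - \frac{5}{2} = 3 ⇒ A = \frac{11}{2}.
So f(n) = \frac{11 \cdot 3^{n}}{2} - \frac{5}{2}.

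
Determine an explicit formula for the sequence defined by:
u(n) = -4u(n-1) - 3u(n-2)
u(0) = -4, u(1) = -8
Characteristic equation: x² + 4x + 3 = 0, which factors as (x - (-3))(x - (-1)) = 0.
Roots r₁ = -3, r₂ = -1 (distinct).
General solution: u(n) = A·(-3)^n + B·(-1)^n.
From u(0) = -4: A + B = -4.
From u(1) = -8: -3A - B = -8.
Solving: A = 6, B = -10.
So u(n) = - 10 \left(-1\right)^{n} + 6 \left(-3\right)^{n}.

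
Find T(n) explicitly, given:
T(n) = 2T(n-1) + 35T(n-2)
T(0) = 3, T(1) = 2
Characteristic equation: x² - 2x - 35 = 0, which factors as (x - (-5))(x - (7)) = 0.
Roots r₁ = -5, r₂ = 7 (distinct).
General solution: T(n) = A·(-5)^n + B·(7)^n.
From T(0) = 3: A + B = 3.
From T(1) = 2: -5A + 7B = 2.
Solving: A = \frac{19}{12}, B = \frac{17}{12}.
So T(n) = \frac{19 \left(-5\right)^{n}}{12} + \frac{17 \cdot 7^{n}}{12}.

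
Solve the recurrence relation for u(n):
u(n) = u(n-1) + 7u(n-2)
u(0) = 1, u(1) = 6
Characteristic equation: x² - x - 7 = 0.
Discriminant Δ = (1)² + 4·(7) = 29.
Roots r₁,₂ = (1 ± √29)/2, so r₁ = \frac{1}{2} + \frac{\sqrt{29}}{2}, r₂ = \frac{1}{2} - \frac{\sqrt{29}}{2}.
General solution: u(n) = A·r₁^n + B·r₂^n.
From the initial conditions, A + B = 1 and r₁A + r₂B = 6.
Since r₁ - r₂ = √29: A = (6 - (1)r₂)/√29 = \frac{1}{2} + \frac{11 \sqrt{29}}{58}, and B = 1 - A = \frac{1}{2} - \frac{11 \sqrt{29}}{58}.
So u(n) = \left(\frac{1}{2} + \frac{11 \sqrt{29}}{58}\right)\left(\frac{1}{2} + \frac{\sqrt{29}}{2}\right)^n + \left(\frac{1}{2} - \frac{11 \sqrt{29}}{58}\right)\left(\frac{1}{2} - \frac{\sqrt{29}}{2}\right)^n.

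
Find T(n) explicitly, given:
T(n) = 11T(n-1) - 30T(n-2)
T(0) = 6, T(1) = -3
Characteristic equation: x² - 11x + 30 = 0, which factors as (x - (6))(x - (5)) = 0.
Roots r₁ = 6, r₂ = 5 (distinct).
General solution: T(n) = A·(6)^n + B·(5)^n.
From T(0) = 6: A + B = 6.
From T(1) = -3: 6A + 5B = -3.
Solving: A = -33, B = 39.
So T(n) = 39 \cdot 5^{n} - 33 \cdot 6^{n}.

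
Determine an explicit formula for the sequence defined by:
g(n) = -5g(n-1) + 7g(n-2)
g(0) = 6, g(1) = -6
Characteristic equation: x² + 5x - 7 = 0.
Discriminant Δ = (-5)² + 4·(7) = 53.
Roots r₁,₂ = (-5 ± √53)/2, so r₁ = - \frac{5}{2} + \frac{\sqrt{53}}{2}, r₂ = - \frac{\sqrt{53}}{2} - \frac{5}{2}.
General solution: g(n) = A·r₁^n + B·r₂^n.
From the initial conditions, A + B = 6 and r₁A + r₂B = -6.
Since r₁ - r₂ = √53: A = (-6 - (6)r₂)/√53 = \frac{9 \sqrt{53}}{53} + 3, and B = 6 - A = 3 - \frac{9 \sqrt{53}}{53}.
So g(n) = \left(\frac{9 \sqrt{53}}{53} + 3\right)\left(- \frac{5}{2} + \frac{\sqrt{53}}{2}\right)^n + \left(3 - \frac{9 \sqrt{53}}{53}\right)\left(- \frac{\sqrt{53}}{2} - \frac{5}{2}\right)^n.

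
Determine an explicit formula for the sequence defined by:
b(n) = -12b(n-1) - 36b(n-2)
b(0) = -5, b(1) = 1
Characteristic equation: x² + 12x + 36 = 0, which is (x - (-6))².
Repeated root r = -6.
General solution: b(n) = (A + Bn)·(-6)^n.
From b(0) = -5: A = -5.
From b(1) = 1: (A + B)·(-6) = 1 ⇒ B = \frac{29}{6}.
So b(n) = \left(\frac{29 n}{6} - 5\right) \cdot (-6)^n.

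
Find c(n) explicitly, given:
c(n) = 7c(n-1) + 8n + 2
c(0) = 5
First-order linear with linear forcing.
Homogeneous solution: c_h(n) = A·(7)^n.
Try particular c_p(n) = pn + q. Substituting:
  pn + q = 7(p(n-1) + q) + 8n + 2.
Matching the n-coefficient: p = 7p + 8 ⇒ p = - \frac{4}{3}.
Matching constants: q = -7p + 7q + 2 ⇒ q = - \frac{17}{9}.
General: c(n) = A·(7)^n - \frac{4 n}{3} - \frac{17}{9}.
Apply c(0) = 5: A - \frac{17}{9} = 5 ⇒ A = \frac{62}{9}.
So c(n) = \frac{62 \cdot 7^{n}}{9} - \frac{4 n}{3} - \frac{17}{9}.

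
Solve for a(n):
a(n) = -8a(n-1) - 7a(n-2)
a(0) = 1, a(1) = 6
Characteristic equation: x² + 8x + 7 = 0, which factors as (x - (-1))(x - (-7)) = 0.
Roots r₁ = -1, r₂ = -7 (distinct).
General solution: a(n) = A·(-1)^n + B·(-7)^n.
From a(0) = 1: A + B = 1.
From a(1) = 6: -A - 7B = 6.
Solving: A = \frac{13}{6}, B = - \frac{7}{6}.
So a(n) = \frac{13 \left(-1\right)^{n}}{6} - \frac{7 \left(-7\right)^{n}}{6}.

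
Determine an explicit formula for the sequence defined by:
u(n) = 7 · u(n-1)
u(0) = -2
Pure geometric recurrence with ratio 7.
By induction u(n) = u(0) · (7)^n = - 2 \cdot 7^{n}.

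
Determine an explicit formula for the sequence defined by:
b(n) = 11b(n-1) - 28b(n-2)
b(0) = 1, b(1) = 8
Characteristic equation: x² - 11x + 28 = 0, which factors as (x - (4))(x - (7)) = 0.
Roots r₁ = 4, r₂ = 7 (distinct).
General solution: b(n) = A·(4)^n + B·(7)^n.
From b(0) = 1: A + B = 1.
From b(1) = 8: 4A + 7B = 8.
Solving: A = - \frac{1}{3}, B = \frac{4}{3}.
So b(n) = - \frac{4^{n}}{3} + \frac{4 \cdot 7^{n}}{3}.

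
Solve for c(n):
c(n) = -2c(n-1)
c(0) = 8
This is a homogeneous first-order recurrence with ratio -2.
By induction c(n) = c(0) · (-2)^n = 8 \left(-2\right)^{n}.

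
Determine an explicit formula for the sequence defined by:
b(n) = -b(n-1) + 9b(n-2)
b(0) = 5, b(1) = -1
Characteristic equation: x² + x - 9 = 0.
Discriminant Δ = (-1)² + 4·(9) = 37.
Roots r₁,₂ = (-1 ± √37)/2, so r₁ = - \frac{1}{2} + \frac{\sqrt{37}}{2}, r₂ = - \frac{\sqrt{37}}{2} - \frac{1}{2}.
General solution: b(n) = A·r₁^n + B·r₂^n.
From the initial conditions, A + B = 5 and r₁A + r₂B = -1.
Since r₁ - r₂ = √37: A = (-1 - (5)r₂)/√37 = \frac{3 \sqrt{37}}{74} + \frac{5}{2}, and B = 5 - A = \frac{5}{2} - \frac{3 \sqrt{37}}{74}.
So b(n) = \left(\frac{3 \sqrt{37}}{74} + \frac{5}{2}\right)\left(- \frac{1}{2} + \frac{\sqrt{37}}{2}\right)^n + \left(\frac{5}{2} - \frac{3 \sqrt{37}}{74}\right)\left(- \frac{\sqrt{37}}{2} - \frac{1}{2}\right)^n.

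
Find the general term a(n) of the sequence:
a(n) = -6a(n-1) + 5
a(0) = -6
First-order linear non-homogeneous.
Homogeneous solution: a_h(n) = A·(-6)^n.
Try constant particular solution a_p = K: K = -6K + 5 ⇒ K = \frac{5}{7}.
General: a(n) = A·(-6)^n + \frac{5}{7}.
Apply a(0) = -6: A + \frac{5}{7} = -6 ⇒ A = - \frac{47}{7}.
So a(n) = \frac{5}{7} - \frac{47 \left(-6\right)^{n}}{7}.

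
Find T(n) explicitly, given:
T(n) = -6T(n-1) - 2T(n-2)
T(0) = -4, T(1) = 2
Characteristic equation: x² + 6x + 2 = 0.
Discriminant Δ = (-6)² + 4·(-2) = 28.
Roots r₁,₂ = (-6 ± √28)/2, so r₁ = -3 + \sqrt{7}, r₂ = -3 - \sqrt{7}.
General solution: T(n) = A·r₁^n + B·r₂^n.
From the initial conditions, A + B = -4 and r₁A + r₂B = 2.
Since r₁ - r₂ = √28: A = (2 - (-4)r₂)/√28 = -2 - \frac{5 \sqrt{7}}{7}, and B = -4 - A = -2 + \frac{5 \sqrt{7}}{7}.
So T(n) = \left(-2 - \frac{5 \sqrt{7}}{7}\right)\left(-3 + \sqrt{7}\right)^n + \left(-2 + \frac{5 \sqrt{7}}{7}\right)\left(-3 - \sqrt{7}\right)^n.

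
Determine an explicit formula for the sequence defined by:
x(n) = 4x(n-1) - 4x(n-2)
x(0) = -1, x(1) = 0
Characteristic equation: x² - 4x + 4 = 0, which is (x - (2))².
Repeated root r = 2.
General solution: x(n) = (A + Bn)·(2)^n.
From x(0) = -1: A = -1.
From x(1) = 0: (A + B)·(2) = 0 ⇒ B = 1.
So x(n) = \left(n - 1\right) \cdot (2)^n.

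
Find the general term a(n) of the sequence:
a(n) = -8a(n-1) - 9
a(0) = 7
First-order linear non-homogeneous.
Homogeneous solution: a_h(n) = A·(-8)^n.
Try constant particular solution a_p = K: K = -8K - 9 ⇒ K = -1.
General: a(n) = A·(-8)^n - 1.
Apply a(0) = 7: A - 1 = 7 ⇒ A = 8.
So a(n) = 8 \left(-8\right)^{n} - 1.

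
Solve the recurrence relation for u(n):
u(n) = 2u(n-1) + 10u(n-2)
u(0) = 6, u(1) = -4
Characteristic equation: x² - 2x - 10 = 0.
Discriminant Δ = (2)² + 4·(10) = 44.
Roots r₁,₂ = (2 ± √44)/2, so r₁ = 1 + \sqrt{11}, r₂ = 1 - \sqrt{11}.
General solution: u(n) = A·r₁^n + B·r₂^n.
From the initial conditions, A + B = 6 and r₁A + r₂B = -4.
Since r₁ - r₂ = √44: A = (-4 - (6)r₂)/√44 = 3 - \frac{5 \sqrt{11}}{11}, and B = 6 - A = \frac{5 \sqrt{11}}{11} + 3.
So u(n) = \left(3 - \frac{5 \sqrt{11}}{11}\right)\left(1 + \sqrt{11}\right)^n + \left(\frac{5 \sqrt{11}}{11} + 3\right)\left(1 - \sqrt{11}\right)^n.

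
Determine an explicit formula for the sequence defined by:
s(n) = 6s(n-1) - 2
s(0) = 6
First-order linear non-homogeneous.
Homogeneous solution: s_h(n) = A·(6)^n.
Try constant particular solution s_p = K: K = 6K - 2 ⇒ K = \frac{2}{5}.
General: s(n) = A·(6)^n + \frac{2}{5}.
Apply s(0) = 6: A + \frac{2}{5} = 6 ⇒ A = \frac{28}{5}.
So s(n) = \frac{28 \cdot 6^{n}}{5} + \frac{2}{5}.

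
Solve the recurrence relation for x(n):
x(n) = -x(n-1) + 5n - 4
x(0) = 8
First-order linear with linear forcing.
Homogeneous solution: x_h(n) = A·(-1)^n.
Try particular x_p(n) = pn + q. Substituting:
  pn + q = -(p(n-1) + q) + 5n - 4.
Matching the n-coefficient: p = -p + 5 ⇒ p = \frac{5}{2}.
Matching constants: q = p - q - 4 ⇒ q = - \frac{3}{4}.
General: x(n) = A·(-1)^n + \frac{5 n}{2} - \frac{3}{4}.
Apply x(0) = 8: A - \frac{3}{4} = 8 ⇒ A = \frac{35}{4}.
So x(n) = \frac{35 \left(-1\right)^{n}}{4} + \frac{5 n}{2} - \frac{3}{4}.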